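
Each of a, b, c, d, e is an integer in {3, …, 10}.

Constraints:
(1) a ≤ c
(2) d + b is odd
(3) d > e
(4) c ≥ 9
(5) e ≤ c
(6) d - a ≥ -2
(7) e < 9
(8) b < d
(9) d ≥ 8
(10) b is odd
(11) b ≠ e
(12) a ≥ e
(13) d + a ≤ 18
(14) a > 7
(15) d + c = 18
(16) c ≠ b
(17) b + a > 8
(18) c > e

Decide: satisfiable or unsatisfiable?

Satisfiable

Take a = 8, b = 3, c = 10, d = 8, e = 7. Then constraint 6: d - a = 0; constraint 13: d + a = 16, and every other listed constraint is also met.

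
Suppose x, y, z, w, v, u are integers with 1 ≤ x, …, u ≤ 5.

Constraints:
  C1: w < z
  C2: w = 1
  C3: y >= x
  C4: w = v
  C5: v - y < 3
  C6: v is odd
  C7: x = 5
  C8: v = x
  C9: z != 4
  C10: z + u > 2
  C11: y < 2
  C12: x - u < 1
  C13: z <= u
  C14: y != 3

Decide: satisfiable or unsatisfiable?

Constraint 2 fixes w = 1 and constraint 7 fixes x = 5. Constraints 4 and 8 give w = v = x, so w = x. But 1 ≠ 5 — contradiction.

Unsatisfiable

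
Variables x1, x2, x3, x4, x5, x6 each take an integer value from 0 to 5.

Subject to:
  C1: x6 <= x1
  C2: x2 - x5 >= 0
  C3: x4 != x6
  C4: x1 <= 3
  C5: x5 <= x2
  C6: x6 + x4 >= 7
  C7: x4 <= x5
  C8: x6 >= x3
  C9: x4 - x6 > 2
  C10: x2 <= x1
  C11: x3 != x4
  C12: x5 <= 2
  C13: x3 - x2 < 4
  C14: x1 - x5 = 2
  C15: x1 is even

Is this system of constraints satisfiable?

From constraints 1 and 4: x6 ≤ x1 ≤ 3. From constraints 7 and 12: x4 ≤ x5 ≤ 2. Hence x6 + x4 ≤ 5. But constraint 6 requires x6 + x4 ≥ 7, and 7 > 5. Contradiction.

Unsatisfiable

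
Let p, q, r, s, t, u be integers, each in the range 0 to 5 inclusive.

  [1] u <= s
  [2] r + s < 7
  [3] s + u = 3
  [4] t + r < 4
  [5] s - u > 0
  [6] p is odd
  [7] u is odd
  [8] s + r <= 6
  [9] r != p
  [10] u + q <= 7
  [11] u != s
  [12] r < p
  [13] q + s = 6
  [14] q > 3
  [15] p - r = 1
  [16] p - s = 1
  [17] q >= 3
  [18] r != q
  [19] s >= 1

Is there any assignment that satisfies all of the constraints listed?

Setting (p, q, r, s, t, u) = (3, 4, 2, 2, 1, 1) satisfies everything: constraint 2: r + s = 4; constraint 3: s + u = 3; constraint 4: t + r = 3, and the others follow.

Satisfiable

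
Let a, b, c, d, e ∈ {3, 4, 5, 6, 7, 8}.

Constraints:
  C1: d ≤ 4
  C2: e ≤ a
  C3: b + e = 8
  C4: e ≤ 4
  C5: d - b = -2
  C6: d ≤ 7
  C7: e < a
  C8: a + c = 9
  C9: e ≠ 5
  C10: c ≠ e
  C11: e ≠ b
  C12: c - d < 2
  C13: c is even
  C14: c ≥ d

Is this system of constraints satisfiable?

The assignment a = 5, b = 5, c = 4, d = 3, e = 3 works:
  constraint 3 holds since b + e = 8.
  constraint 5 holds since d - b = -2.
The rest check out directly.

Satisfiable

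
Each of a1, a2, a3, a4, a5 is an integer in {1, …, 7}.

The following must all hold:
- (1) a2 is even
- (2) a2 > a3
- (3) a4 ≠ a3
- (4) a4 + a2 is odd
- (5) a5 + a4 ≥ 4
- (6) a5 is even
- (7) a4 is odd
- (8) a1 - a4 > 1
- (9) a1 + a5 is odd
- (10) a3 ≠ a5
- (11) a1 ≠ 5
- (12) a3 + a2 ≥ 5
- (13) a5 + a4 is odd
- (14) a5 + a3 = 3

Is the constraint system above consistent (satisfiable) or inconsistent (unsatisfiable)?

Satisfiable

The assignment a1 = 7, a2 = 4, a3 = 1, a4 = 5, a5 = 2 works:
  constraint 5 holds since a5 + a4 = 7.
  constraint 8 holds since a1 - a4 = 2.
  constraint 12 holds since a3 + a2 = 5.
The rest check out directly.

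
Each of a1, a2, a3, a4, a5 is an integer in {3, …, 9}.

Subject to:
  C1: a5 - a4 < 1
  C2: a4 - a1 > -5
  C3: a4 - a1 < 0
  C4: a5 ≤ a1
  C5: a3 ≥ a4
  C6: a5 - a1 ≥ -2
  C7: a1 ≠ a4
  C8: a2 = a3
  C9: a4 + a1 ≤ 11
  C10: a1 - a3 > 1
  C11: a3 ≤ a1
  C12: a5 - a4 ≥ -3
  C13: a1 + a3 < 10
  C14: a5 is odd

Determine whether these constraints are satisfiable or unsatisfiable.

Take a1 = 5, a2 = 3, a3 = 3, a4 = 3, a5 = 3. Then constraint 1: a5 - a4 = 0; constraint 2: a4 - a1 = -2; constraint 3: a4 - a1 = -2, and every other listed constraint is also met.

Satisfiable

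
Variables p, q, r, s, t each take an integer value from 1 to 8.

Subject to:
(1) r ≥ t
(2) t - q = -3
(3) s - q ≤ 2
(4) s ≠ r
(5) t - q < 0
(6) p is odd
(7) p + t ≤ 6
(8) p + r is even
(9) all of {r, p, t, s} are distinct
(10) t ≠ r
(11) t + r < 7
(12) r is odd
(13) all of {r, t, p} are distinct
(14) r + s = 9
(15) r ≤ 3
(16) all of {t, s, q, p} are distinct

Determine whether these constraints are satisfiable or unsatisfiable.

Try p = 5, q = 4, r = 3, s = 6, t = 1.
Check constraint 2: t - q = -3; constraint 3: s - q = 2; constraint 5: t - q = -3. The remaining constraints are straightforward to verify.

Satisfiable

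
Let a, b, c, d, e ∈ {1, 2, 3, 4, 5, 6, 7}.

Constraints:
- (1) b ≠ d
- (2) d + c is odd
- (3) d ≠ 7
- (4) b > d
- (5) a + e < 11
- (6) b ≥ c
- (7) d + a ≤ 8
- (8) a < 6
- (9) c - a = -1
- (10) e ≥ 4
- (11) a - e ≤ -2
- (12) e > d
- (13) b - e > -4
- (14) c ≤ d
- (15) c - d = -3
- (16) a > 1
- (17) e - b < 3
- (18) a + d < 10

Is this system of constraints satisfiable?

One satisfying assignment is a = 3, b = 6, c = 2, d = 5, e = 7.
For the less obvious constraints — constraint 5: a + e = 10; constraint 7: d + a = 8; constraint 9: c - a = -1 — and the others hold by inspection.

Satisfiable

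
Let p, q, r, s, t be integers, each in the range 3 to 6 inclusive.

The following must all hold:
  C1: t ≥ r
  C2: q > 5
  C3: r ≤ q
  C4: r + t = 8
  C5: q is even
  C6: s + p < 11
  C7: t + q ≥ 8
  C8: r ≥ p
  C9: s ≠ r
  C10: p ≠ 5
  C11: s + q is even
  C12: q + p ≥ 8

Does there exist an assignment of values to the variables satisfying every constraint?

Satisfiable

One satisfying assignment is p = 4, q = 6, r = 4, s = 6, t = 4.
For the less obvious constraints — constraint 4: r + t = 8; constraint 6: s + p = 10 — and the others hold by inspection.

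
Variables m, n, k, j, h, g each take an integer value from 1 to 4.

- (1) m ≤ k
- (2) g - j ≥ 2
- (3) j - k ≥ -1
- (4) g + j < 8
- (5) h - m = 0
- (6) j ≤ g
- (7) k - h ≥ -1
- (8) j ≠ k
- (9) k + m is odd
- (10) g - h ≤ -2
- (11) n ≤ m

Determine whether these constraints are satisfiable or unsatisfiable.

Unsatisfiable

Constraints 2, 3, 7, and 10 give k − h ≥ -1, h − g ≥ 2, g − j ≥ 2, j − k ≥ -1.
Adding all 4 inequalities: the left sides telescope to 0, and the right sides sum to (-1) + 2 + 2 + (-1) = 2. So 0 ≥ 2, which is false.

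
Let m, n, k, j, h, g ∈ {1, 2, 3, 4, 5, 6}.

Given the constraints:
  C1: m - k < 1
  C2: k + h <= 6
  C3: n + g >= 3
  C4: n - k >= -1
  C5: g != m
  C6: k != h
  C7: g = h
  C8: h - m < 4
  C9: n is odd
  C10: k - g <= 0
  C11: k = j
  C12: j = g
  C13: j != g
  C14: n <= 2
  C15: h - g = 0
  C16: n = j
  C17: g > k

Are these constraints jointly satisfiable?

Unsatisfiable

From constraints 7, 11, and 12, k = j = g = h, so k = h. But constraint 6 says k ≠ h. Contradiction.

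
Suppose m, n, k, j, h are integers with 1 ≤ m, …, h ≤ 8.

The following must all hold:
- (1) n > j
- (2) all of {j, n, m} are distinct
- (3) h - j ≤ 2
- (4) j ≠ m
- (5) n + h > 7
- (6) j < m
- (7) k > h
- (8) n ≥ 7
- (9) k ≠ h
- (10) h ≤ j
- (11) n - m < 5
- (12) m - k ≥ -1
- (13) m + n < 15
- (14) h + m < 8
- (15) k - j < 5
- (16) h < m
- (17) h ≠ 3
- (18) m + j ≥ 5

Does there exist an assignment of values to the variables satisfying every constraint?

Take m = 5, n = 8, k = 3, j = 1, h = 1. Then constraint 3: h - j = 0; constraint 5: n + h = 9, and every other listed constraint is also met.

Satisfiable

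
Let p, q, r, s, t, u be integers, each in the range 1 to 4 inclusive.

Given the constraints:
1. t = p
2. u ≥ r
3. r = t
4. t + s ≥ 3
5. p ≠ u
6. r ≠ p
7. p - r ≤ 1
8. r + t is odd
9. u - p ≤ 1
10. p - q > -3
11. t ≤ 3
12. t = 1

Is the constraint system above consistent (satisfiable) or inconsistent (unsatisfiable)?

From constraints 1 and 3, r = t = p, so r = p. But constraint 6 says r ≠ p. Contradiction.

Unsatisfiable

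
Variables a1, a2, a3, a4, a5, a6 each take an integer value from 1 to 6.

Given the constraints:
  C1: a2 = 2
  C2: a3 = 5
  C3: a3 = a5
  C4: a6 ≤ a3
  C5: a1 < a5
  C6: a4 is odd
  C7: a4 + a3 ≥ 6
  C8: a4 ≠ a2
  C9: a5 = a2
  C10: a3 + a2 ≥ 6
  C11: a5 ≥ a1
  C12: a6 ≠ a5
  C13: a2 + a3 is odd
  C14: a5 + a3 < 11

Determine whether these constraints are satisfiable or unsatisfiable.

Constraint 2 fixes a3 = 5 and constraint 1 fixes a2 = 2. Constraints 3 and 9 give a3 = a5 = a2, so a3 = a2. But 5 ≠ 2 — contradiction.

Unsatisfiable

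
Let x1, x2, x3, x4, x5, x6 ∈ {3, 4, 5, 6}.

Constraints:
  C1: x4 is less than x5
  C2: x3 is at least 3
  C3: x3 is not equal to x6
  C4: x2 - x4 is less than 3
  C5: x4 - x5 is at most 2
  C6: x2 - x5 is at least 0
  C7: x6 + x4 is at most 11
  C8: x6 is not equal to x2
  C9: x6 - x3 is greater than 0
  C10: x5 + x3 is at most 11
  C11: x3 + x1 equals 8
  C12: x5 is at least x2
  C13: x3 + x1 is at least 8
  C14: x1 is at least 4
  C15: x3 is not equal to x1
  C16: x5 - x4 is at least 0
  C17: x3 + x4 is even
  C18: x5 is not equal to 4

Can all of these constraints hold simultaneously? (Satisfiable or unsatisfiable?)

Satisfiable

One satisfying assignment is x1 = 5, x2 = 6, x3 = 3, x4 = 5, x5 = 6, x6 = 5.
For the less obvious constraints — constraint 4: x2 - x4 = 1; constraint 5: x4 - x5 = -1; constraint 6: x2 - x5 = 0 — and the others hold by inspection.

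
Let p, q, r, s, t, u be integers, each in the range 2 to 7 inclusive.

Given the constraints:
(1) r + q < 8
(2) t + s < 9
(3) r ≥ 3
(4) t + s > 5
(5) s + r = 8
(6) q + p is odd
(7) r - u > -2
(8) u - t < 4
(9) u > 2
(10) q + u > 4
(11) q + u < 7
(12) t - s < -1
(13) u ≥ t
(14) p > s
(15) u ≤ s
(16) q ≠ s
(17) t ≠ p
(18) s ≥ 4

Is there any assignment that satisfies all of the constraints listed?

Satisfiable

The assignment p = 7, q = 2, r = 4, s = 4, t = 2, u = 3 works:
  constraint 1 holds since r + q = 6.
  constraint 2 holds since t + s = 6.
  constraint 4 holds since t + s = 6.
The rest check out directly.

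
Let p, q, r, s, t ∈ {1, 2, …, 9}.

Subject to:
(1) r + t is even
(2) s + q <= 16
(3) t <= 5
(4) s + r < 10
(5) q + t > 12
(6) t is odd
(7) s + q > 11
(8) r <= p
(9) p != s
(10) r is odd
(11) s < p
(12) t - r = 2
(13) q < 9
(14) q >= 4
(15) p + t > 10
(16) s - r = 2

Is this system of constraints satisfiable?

Satisfiable

One satisfying assignment is p = 6, q = 8, r = 3, s = 5, t = 5.
For the less obvious constraints — constraint 2: s + q = 13; constraint 4: s + r = 8 — and the others hold by inspection.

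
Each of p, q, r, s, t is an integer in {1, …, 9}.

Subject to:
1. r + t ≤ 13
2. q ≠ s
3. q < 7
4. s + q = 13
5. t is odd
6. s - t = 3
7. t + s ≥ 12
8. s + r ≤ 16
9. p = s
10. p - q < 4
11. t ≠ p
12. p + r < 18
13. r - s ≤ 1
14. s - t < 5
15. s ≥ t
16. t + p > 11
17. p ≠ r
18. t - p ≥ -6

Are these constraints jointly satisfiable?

Satisfiable

One satisfying assignment is p = 8, q = 5, r = 7, s = 8, t = 5.
For the less obvious constraints — constraint 1: r + t = 12; constraint 4: s + q = 13 — and the others hold by inspection.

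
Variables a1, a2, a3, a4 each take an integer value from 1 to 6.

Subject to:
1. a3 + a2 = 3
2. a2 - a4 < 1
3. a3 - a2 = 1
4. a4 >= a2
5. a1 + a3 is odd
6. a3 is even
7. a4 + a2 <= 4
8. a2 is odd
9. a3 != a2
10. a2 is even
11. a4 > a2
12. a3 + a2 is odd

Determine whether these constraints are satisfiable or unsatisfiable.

Constraint 6 makes a3 even and constraint 10 makes a2 even, so a3 + a2 must be even. Constraint 12 says a3 + a2 is odd — contradiction.

Unsatisfiable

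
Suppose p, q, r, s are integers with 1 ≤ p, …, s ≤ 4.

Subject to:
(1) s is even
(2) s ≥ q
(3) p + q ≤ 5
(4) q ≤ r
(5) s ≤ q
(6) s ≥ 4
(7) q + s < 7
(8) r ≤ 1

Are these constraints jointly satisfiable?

From constraints 5 and 6: q ≥ s and s ≥ 4, so q ≥ 4. From constraints 4 and 8: q ≤ r and r ≤ 1, so q ≤ 1. But 1 < 4, so no value of q works.

Unsatisfiable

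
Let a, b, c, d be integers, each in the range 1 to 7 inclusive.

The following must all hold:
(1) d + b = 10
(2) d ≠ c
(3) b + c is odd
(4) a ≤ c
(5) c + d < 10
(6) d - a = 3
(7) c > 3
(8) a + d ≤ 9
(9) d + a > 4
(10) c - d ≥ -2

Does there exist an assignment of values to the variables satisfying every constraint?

The assignment a = 2, b = 5, c = 4, d = 5 works:
  constraint 1 holds since d + b = 10.
  constraint 5 holds since c + d = 9.
  constraint 6 holds since d - a = 3.
The rest check out directly.

Satisfiable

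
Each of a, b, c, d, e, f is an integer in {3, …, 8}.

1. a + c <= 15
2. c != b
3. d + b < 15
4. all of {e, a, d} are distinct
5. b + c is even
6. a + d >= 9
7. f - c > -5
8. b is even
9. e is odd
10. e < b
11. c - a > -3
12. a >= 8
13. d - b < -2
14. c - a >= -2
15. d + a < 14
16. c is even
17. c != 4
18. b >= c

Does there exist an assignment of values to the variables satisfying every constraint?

Satisfiable

One satisfying assignment is a = 8, b = 8, c = 6, d = 4, e = 3, f = 3.
For the less obvious constraints — constraint 1: a + c = 14; constraint 3: d + b = 12 — and the others hold by inspection.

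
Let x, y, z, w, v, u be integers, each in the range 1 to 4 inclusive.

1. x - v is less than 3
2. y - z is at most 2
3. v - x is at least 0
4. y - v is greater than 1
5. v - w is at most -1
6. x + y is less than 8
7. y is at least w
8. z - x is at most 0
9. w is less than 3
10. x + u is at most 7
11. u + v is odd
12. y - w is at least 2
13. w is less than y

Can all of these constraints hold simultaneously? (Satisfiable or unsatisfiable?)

Unsatisfiable

Constraints 2, 3, 5, 8, and 12 give y − w ≥ 2, w − v ≥ 1, v − x ≥ 0, x − z ≥ 0, z − y ≥ -2.
Adding all 5 inequalities: the left sides telescope to 0, and the right sides sum to 2 + 1 + 0 + 0 + (-2) = 1. So 0 ≥ 1, which is false.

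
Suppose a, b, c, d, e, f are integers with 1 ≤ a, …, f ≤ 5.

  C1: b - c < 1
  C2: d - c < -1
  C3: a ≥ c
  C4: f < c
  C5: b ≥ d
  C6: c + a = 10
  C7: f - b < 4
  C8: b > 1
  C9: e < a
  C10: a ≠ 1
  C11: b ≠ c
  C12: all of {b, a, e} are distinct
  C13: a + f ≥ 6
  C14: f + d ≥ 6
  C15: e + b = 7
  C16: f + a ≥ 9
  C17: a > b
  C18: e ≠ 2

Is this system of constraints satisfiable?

Satisfiable

Take a = 5, b = 3, c = 5, d = 2, e = 4, f = 4. Then constraint 1: b - c = -2; constraint 2: d - c = -3; constraint 6: c + a = 10, and every other listed constraint is also met.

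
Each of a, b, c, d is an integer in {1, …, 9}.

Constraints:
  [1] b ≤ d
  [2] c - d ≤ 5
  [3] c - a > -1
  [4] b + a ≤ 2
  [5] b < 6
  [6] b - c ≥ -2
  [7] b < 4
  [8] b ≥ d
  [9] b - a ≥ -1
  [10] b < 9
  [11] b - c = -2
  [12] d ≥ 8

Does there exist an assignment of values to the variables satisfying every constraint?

Unsatisfiable

From constraints 8 and 12: b ≥ d and d ≥ 8, so b ≥ 8. From constraint 5: b ≤ 5. But 5 < 8, so no value of b works.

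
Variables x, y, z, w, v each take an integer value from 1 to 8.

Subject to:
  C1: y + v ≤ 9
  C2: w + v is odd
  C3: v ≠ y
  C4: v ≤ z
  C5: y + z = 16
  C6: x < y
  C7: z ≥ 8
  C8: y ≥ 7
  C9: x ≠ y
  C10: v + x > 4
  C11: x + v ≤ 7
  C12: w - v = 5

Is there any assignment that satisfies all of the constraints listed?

The assignment x = 5, y = 8, z = 8, w = 6, v = 1 works:
  constraint 1 holds since y + v = 9.
  constraint 5 holds since y + z = 16.
The rest check out directly.

Satisfiable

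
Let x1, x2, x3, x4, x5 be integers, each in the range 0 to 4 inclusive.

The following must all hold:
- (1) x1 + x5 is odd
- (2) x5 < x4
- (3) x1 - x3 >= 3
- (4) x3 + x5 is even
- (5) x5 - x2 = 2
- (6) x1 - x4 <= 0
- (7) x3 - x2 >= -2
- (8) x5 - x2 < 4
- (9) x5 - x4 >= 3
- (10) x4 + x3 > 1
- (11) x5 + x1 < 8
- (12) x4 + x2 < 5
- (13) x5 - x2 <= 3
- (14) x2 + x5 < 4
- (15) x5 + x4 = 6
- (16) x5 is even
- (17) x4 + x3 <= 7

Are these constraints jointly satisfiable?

Constraints 3, 6, 7, 9, and 13 give x1 − x3 ≥ 3, x3 − x2 ≥ -2, x2 − x5 ≥ -3, x5 − x4 ≥ 3, x4 − x1 ≥ 0.
Adding all 5 inequalities: the left sides telescope to 0, and the right sides sum to 3 + (-2) + (-3) + 3 + 0 = 1. So 0 ≥ 1, which is false.

Unsatisfiable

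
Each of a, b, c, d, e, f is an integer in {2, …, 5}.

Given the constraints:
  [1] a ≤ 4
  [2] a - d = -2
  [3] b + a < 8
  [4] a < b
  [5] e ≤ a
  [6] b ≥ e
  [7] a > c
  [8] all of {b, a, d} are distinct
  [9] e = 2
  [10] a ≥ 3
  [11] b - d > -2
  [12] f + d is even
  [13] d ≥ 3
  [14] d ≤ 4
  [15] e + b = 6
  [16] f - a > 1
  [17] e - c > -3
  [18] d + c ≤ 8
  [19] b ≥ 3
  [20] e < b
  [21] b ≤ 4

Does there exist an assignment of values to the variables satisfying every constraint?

Constraints 1, 10, 13, 14, 19, and 21 confine each of b, a, d to the 2 values {3, 4}.
Constraint 8 requires all 3 of them to be distinct, but only 2 values are available — impossible by the pigeonhole principle.

Unsatisfiable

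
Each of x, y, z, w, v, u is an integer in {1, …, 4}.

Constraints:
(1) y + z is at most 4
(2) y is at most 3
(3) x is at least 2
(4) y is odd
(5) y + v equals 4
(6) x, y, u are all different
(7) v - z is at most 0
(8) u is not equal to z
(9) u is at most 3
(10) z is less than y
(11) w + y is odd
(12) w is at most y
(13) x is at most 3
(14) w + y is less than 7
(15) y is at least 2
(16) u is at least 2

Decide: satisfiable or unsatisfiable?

Constraints 2, 3, 9, 13, 15, and 16 confine each of x, y, u to the 2 values {2, 3}.
Constraint 6 requires all 3 of them to be distinct, but only 2 values are available — impossible by the pigeonhole principle.

Unsatisfiable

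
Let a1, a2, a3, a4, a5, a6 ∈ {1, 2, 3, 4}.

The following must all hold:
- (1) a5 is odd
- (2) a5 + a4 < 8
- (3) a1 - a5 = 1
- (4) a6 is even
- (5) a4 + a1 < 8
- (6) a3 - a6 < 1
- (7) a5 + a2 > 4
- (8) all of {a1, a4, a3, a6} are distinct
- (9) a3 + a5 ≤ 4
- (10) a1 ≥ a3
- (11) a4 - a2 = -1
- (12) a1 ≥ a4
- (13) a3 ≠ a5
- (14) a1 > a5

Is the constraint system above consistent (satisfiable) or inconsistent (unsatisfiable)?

Satisfiable

Setting (a1, a2, a3, a4, a5, a6) = (4, 4, 1, 3, 3, 2) satisfies everything: constraint 2: a5 + a4 = 6; constraint 3: a1 - a5 = 1; constraint 5: a4 + a1 = 7, and the others follow.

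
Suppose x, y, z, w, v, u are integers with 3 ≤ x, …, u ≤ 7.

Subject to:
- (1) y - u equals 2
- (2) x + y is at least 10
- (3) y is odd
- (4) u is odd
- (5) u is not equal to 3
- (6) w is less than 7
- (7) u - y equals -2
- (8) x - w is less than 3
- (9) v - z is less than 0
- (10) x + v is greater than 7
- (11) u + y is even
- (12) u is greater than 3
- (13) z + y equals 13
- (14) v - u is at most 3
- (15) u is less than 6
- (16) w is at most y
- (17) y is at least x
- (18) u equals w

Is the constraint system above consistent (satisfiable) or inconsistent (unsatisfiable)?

Satisfiable

The assignment x = 5, y = 7, z = 6, w = 5, v = 5, u = 5 works:
  constraint 1 holds since y - u = 2.
  constraint 2 holds since x + y = 12.
The rest check out directly.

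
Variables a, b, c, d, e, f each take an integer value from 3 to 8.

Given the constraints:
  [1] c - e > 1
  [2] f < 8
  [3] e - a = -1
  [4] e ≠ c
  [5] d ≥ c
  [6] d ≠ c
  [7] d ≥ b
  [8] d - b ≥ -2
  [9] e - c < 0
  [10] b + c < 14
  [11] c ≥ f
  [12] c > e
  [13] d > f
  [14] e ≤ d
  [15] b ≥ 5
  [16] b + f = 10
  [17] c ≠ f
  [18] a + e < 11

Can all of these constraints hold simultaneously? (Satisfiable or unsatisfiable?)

Satisfiable

The assignment a = 5, b = 6, c = 6, d = 7, e = 4, f = 4 works:
  constraint 1 holds since c - e = 2.
  constraint 3 holds since e - a = -1.
  constraint 8 holds since d - b = 1.
The rest check out directly.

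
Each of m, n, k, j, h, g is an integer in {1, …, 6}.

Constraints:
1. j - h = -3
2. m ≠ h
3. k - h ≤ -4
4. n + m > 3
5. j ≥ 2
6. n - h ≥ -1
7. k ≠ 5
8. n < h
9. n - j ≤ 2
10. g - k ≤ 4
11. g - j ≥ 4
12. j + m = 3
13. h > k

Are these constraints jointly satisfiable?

Constraints 3, 6, 9, 10, and 11 give g − j ≥ 4, j − n ≥ -2, n − h ≥ -1, h − k ≥ 4, k − g ≥ -4.
Adding all 5 inequalities: the left sides telescope to 0, and the right sides sum to 4 + (-2) + (-1) + 4 + (-4) = 1. So 0 ≥ 1, which is false.

Unsatisfiable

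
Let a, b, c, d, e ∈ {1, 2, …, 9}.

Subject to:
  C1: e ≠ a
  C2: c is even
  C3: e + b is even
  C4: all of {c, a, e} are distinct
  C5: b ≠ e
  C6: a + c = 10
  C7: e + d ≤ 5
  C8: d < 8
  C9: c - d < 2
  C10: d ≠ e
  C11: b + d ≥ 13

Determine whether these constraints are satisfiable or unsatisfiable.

Satisfiable

Setting (a, b, c, d, e) = (6, 9, 4, 4, 1) satisfies everything: constraint 6: a + c = 10; constraint 7: e + d = 5, and the others follow.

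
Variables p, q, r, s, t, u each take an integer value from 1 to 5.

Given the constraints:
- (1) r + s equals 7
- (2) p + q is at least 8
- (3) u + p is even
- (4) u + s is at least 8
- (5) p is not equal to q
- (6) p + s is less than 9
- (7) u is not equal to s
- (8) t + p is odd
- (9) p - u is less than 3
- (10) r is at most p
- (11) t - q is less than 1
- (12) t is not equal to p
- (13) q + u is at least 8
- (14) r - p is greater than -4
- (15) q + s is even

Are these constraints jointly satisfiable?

The assignment p = 3, q = 5, r = 2, s = 5, t = 4, u = 3 works:
  constraint 1 holds since r + s = 7.
  constraint 2 holds since p + q = 8.
The rest check out directly.

Satisfiable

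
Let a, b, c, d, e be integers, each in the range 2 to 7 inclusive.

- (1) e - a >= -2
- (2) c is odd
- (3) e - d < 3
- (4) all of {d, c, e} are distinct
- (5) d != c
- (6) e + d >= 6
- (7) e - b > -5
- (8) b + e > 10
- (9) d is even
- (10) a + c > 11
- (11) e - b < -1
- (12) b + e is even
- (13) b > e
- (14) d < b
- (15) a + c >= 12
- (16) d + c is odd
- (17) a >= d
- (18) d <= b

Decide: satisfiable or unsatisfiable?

Take a = 5, b = 7, c = 7, d = 4, e = 5. Then constraint 1: e - a = 0; constraint 3: e - d = 1; constraint 6: e + d = 9, and every other listed constraint is also met.

Satisfiable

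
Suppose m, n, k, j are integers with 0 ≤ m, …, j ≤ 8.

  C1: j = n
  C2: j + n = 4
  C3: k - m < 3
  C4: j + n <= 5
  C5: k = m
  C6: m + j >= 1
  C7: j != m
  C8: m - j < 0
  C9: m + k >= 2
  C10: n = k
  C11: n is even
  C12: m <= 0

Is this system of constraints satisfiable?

Unsatisfiable

From constraints 1, 5, and 10, j = n = k = m, so j = m. But constraint 7 says j ≠ m. Contradiction.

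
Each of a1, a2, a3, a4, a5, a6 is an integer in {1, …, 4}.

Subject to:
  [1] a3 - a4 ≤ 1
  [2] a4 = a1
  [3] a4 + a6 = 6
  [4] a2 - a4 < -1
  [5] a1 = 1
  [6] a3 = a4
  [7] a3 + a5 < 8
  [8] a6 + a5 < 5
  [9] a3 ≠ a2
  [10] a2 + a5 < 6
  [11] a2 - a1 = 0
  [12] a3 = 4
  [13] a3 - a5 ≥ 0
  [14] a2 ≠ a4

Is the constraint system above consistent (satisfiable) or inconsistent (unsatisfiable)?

Constraint 12 fixes a3 = 4 and constraint 5 fixes a1 = 1. Constraints 2 and 6 give a3 = a4 = a1, so a3 = a1. But 4 ≠ 1 — contradiction.

Unsatisfiable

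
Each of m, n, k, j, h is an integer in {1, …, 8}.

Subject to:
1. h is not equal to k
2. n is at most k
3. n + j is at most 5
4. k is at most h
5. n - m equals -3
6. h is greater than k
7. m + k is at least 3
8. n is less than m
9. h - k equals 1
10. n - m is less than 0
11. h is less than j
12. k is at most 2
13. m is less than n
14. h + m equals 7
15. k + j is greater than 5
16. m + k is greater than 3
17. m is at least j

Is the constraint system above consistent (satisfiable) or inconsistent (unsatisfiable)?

Unsatisfiable

Constraints 2, 6, 11, 13, and 17 give n ≤ k, k < h, h < j, j ≤ m, m < n. Chaining: n ≤ k < h < j ≤ m < n, which forces n < n — impossible.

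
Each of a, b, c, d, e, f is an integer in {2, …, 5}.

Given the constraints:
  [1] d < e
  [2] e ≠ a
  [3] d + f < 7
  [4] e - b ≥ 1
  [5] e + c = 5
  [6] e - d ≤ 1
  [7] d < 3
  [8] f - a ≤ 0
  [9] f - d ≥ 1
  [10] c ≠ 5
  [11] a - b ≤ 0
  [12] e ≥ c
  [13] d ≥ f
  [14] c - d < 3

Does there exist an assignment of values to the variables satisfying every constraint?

Constraints 4, 6, 8, 9, and 11 give a − f ≥ 0, f − d ≥ 1, d − e ≥ -1, e − b ≥ 1, b − a ≥ 0.
Adding all 5 inequalities: the left sides telescope to 0, and the right sides sum to 0 + 1 + (-1) + 1 + 0 = 1. So 0 ≥ 1, which is false.

Unsatisfiable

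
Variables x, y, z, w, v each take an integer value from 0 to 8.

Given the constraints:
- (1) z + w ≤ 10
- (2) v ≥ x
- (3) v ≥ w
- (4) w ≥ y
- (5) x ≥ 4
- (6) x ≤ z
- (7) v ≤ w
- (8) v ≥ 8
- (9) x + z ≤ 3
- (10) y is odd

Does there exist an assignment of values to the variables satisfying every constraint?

From constraints 5 and 6: z ≥ x ≥ 4. From constraints 7 and 8: w ≥ v ≥ 8. Hence z + w ≥ 12. But constraint 1 requires z + w ≤ 10, and 10 < 12. Contradiction.

Unsatisfiable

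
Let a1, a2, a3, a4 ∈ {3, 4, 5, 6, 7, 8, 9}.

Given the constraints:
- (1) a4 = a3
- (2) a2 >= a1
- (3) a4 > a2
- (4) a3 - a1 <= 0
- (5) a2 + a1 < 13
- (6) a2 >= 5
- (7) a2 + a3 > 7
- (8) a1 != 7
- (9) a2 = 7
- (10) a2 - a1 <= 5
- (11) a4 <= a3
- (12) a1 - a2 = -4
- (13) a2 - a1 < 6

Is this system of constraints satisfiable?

Constraints 2, 3, 4, and 11 give a1 ≤ a2, a2 < a4, a4 ≤ a3, a3 ≤ a1. Chaining: a1 ≤ a2 < a4 ≤ a3 ≤ a1, which forces a1 < a1 — impossible.

Unsatisfiable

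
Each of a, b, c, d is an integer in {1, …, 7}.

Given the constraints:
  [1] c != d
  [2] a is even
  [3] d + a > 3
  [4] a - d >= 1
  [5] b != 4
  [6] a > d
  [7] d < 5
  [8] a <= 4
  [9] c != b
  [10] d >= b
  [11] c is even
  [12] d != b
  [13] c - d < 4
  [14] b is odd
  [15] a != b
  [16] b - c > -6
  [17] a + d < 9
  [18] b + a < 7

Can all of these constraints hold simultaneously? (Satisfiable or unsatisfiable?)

Satisfiable

The assignment a = 4, b = 1, c = 4, d = 2 works:
  constraint 3 holds since d + a = 6.
  constraint 4 holds since a - d = 2.
  constraint 13 holds since c - d = 2.
The rest check out directly.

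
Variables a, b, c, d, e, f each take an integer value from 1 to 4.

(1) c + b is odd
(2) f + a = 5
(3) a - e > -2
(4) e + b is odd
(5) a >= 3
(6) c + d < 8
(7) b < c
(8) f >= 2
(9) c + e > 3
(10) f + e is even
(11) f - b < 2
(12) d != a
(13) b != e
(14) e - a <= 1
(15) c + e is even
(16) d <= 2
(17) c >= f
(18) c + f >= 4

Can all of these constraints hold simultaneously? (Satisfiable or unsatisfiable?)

Take a = 3, b = 3, c = 4, d = 2, e = 2, f = 2. Then constraint 2: f + a = 5; constraint 3: a - e = 1; constraint 6: c + d = 6, and every other listed constraint is also met.

Satisfiable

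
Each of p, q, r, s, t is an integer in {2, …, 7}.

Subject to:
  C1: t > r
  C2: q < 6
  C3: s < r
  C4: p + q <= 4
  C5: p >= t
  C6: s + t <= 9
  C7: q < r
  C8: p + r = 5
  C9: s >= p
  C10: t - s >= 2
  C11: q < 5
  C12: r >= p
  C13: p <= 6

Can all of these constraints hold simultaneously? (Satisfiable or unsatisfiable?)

Unsatisfiable

Constraints 1, 3, 5, and 9 give t ≤ p, p ≤ s, s < r, r < t. Chaining: t ≤ p ≤ s < r < t, which forces t < t — impossible.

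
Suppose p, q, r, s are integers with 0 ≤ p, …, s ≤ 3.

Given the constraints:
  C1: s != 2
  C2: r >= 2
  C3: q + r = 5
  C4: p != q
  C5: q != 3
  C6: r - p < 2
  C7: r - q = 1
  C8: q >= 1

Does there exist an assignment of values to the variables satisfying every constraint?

Satisfiable

The assignment p = 3, q = 2, r = 3, s = 1 works:
  constraint 3 holds since q + r = 5.
  constraint 6 holds since r - p = 0.
  constraint 7 holds since r - q = 1.
The rest check out directly.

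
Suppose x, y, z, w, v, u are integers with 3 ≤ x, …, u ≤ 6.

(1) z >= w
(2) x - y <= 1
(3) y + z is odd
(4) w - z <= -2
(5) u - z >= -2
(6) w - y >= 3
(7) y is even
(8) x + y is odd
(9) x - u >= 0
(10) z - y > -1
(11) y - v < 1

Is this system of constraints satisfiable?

Constraints 2, 4, 5, 6, and 9 give y − x ≥ -1, x − u ≥ 0, u − z ≥ -2, z − w ≥ 2, w − y ≥ 3.
Adding all 5 inequalities: the left sides telescope to 0, and the right sides sum to (-1) + 0 + (-2) + 2 + 3 = 2. So 0 ≥ 2, which is false.

Unsatisfiable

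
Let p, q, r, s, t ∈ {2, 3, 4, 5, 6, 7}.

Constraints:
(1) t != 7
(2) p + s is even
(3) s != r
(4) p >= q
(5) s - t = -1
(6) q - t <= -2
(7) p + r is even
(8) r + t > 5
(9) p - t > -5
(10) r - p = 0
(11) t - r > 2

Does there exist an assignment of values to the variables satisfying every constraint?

Satisfiable

Setting (p, q, r, s, t) = (2, 2, 2, 4, 5) satisfies everything: constraint 5: s - t = -1; constraint 6: q - t = -3, and the others follow.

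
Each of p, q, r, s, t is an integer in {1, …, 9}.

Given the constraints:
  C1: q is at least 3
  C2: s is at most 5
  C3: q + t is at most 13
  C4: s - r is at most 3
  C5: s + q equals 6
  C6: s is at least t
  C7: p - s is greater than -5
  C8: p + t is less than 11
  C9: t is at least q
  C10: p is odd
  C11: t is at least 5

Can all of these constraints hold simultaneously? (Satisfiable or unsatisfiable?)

From constraints 6 and 11: s ≥ t ≥ 5. From constraint 1: q ≥ 3. Hence s + q ≥ 8. But constraint 5 requires s + q = 6, and 6 < 8. Contradiction.

Unsatisfiable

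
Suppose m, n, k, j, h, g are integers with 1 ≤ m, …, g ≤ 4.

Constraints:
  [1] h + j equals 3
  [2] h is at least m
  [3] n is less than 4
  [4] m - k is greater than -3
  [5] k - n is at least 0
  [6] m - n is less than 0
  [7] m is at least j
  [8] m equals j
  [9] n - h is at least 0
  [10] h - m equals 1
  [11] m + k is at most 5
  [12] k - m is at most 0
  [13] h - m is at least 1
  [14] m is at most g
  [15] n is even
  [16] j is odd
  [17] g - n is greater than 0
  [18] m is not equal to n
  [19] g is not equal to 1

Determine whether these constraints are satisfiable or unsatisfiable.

Unsatisfiable

Constraints 5, 9, 12, and 13 give h − m ≥ 1, m − k ≥ 0, k − n ≥ 0, n − h ≥ 0.
Adding all 4 inequalities: the left sides telescope to 0, and the right sides sum to 1 + 0 + 0 + 0 = 1. So 0 ≥ 1, which is false.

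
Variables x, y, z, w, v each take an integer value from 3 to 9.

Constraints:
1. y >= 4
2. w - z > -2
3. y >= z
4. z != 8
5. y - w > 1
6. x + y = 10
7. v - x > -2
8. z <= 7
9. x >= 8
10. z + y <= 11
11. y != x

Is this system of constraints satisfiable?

Unsatisfiable

From constraint 9: x ≥ 8. From constraint 1: y ≥ 4. Hence x + y ≥ 12. But constraint 6 requires x + y = 10, and 10 < 12. Contradiction.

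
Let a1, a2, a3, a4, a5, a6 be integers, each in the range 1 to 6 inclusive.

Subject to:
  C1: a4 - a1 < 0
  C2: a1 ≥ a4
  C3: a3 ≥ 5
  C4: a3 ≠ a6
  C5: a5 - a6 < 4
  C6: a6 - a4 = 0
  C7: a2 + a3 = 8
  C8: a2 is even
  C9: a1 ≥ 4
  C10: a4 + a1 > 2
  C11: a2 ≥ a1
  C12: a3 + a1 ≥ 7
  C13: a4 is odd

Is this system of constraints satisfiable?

From constraints 9 and 11: a2 ≥ a1 ≥ 4. From constraint 3: a3 ≥ 5. Hence a2 + a3 ≥ 9. But constraint 7 requires a2 + a3 = 8, and 8 < 9. Contradiction.

Unsatisfiable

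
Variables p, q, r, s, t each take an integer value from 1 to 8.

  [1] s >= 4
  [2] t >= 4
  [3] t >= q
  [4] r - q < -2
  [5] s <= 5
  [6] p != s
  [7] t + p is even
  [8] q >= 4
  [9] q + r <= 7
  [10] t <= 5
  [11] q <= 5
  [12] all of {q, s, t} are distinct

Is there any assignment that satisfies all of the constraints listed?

Unsatisfiable

Constraints 1, 2, 5, 8, 10, and 11 confine each of q, s, t to the 2 values {4, 5}.
Constraint 12 requires all 3 of them to be distinct, but only 2 values are available — impossible by the pigeonhole principle.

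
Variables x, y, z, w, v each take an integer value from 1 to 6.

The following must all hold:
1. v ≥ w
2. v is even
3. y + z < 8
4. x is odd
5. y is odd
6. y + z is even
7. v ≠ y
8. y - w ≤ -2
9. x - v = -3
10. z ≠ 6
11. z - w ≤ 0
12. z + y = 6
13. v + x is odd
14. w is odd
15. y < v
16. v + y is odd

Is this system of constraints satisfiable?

Satisfiable

The assignment x = 3, y = 3, z = 3, w = 5, v = 6 works:
  constraint 3 holds since y + z = 6.
  constraint 8 holds since y - w = -2.
The rest check out directly.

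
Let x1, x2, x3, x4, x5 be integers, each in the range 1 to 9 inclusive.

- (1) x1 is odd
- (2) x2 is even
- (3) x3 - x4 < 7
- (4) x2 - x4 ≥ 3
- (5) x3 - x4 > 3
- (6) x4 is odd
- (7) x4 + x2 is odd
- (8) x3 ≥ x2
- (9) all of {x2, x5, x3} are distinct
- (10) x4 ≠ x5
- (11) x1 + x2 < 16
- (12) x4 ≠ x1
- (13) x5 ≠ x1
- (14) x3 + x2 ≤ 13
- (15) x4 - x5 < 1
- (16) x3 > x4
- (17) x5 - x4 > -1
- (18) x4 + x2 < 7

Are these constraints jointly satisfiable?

One satisfying assignment is x1 = 9, x2 = 4, x3 = 7, x4 = 1, x5 = 2.
For the less obvious constraints — constraint 3: x3 - x4 = 6; constraint 4: x2 - x4 = 3; constraint 5: x3 - x4 = 6 — and the others hold by inspection.

Satisfiable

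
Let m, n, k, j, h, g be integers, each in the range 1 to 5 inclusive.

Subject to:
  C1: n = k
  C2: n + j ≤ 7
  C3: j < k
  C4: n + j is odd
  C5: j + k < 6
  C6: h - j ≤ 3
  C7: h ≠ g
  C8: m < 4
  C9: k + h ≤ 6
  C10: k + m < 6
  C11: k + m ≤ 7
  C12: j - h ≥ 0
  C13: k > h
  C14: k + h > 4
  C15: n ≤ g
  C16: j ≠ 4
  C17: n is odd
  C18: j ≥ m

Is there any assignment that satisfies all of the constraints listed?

Satisfiable

Try m = 2, n = 3, k = 3, j = 2, h = 2, g = 3.
Check constraint 2: n + j = 5; constraint 5: j + k = 5; constraint 6: h - j = 0. The remaining constraints are straightforward to verify.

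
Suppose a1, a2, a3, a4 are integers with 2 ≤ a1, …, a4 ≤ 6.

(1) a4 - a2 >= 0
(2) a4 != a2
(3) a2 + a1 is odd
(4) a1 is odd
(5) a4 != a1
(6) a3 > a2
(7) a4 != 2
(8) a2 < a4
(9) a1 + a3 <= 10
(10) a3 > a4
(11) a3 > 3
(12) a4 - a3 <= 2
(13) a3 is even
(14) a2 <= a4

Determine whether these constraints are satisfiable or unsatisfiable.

Take a1 = 3, a2 = 2, a3 = 6, a4 = 5. Then constraint 1: a4 - a2 = 3; constraint 9: a1 + a3 = 9, and every other listed constraint is also met.

Satisfiable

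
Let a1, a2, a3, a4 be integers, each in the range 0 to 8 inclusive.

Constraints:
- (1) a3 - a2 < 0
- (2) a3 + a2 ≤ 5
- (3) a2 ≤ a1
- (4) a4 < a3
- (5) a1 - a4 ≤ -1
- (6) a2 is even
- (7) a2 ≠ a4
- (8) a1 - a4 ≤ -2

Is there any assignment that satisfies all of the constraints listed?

Unsatisfiable

Constraints 1, 3, 4, and 5 give a3 < a2, a2 ≤ a1, a1 < a4, a4 < a3. Chaining: a3 < a2 ≤ a1 < a4 < a3, which forces a3 < a3 — impossible.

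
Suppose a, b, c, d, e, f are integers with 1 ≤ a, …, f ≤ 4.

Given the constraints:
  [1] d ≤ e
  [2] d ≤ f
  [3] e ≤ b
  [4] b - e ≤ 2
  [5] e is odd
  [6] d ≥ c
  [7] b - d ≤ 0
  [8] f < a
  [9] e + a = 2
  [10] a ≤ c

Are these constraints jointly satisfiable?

Unsatisfiable

Constraints 2, 6, 8, and 10 give a ≤ c, c ≤ d, d ≤ f, f < a. Chaining: a ≤ c ≤ d ≤ f < a, which forces a < a — impossible.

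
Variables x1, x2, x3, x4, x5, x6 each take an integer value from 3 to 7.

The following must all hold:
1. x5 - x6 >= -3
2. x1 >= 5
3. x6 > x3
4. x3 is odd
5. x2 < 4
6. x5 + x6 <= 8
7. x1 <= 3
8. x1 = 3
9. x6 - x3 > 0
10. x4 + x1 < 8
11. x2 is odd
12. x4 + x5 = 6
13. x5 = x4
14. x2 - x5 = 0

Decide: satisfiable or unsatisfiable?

From constraint 2: x1 ≥ 5. From constraint 7: x1 ≤ 3. But 3 < 5, so no value of x1 works.

Unsatisfiable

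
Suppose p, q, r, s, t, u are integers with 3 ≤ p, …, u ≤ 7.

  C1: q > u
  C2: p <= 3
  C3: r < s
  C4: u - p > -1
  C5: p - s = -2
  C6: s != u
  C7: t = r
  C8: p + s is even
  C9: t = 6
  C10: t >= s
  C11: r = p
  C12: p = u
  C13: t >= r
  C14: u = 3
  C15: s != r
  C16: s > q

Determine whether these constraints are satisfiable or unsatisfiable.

Constraint 9 fixes t = 6 and constraint 14 fixes u = 3. Constraints 7, 11, and 12 give t = r = p = u, so t = u. But 6 ≠ 3 — contradiction.

Unsatisfiable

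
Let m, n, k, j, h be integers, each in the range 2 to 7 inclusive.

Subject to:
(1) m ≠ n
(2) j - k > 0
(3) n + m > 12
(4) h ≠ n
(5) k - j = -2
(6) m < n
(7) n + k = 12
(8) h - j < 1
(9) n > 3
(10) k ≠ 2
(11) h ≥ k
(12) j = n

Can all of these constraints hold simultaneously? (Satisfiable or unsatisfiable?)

Satisfiable

The assignment m = 6, n = 7, k = 5, j = 7, h = 6 works:
  constraint 2 holds since j - k = 2.
  constraint 3 holds since n + m = 13.
The rest check out directly.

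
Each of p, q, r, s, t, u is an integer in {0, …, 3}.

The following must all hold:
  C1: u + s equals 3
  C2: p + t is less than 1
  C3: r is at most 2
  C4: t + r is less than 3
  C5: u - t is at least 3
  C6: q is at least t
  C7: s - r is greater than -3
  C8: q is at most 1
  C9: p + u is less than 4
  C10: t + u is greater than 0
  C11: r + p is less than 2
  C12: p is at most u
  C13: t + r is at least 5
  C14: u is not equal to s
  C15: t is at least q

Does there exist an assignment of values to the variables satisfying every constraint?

From constraints 6 and 8: t ≤ q ≤ 1. From constraint 3: r ≤ 2. Hence t + r ≤ 3. But constraint 13 requires t + r ≥ 5, and 5 > 3. Contradiction.

Unsatisfiable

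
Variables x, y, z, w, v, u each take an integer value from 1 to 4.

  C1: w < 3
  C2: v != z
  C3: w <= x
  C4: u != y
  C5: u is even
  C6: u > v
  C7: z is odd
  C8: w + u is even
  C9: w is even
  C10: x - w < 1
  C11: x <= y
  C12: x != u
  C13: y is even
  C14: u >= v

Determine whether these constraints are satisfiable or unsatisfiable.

Satisfiable

One satisfying assignment is x = 2, y = 2, z = 3, w = 2, v = 1, u = 4.
For the less obvious constraints — constraint 5: u = 4 is even; constraint 10: x - w = 0 — and the others hold by inspection.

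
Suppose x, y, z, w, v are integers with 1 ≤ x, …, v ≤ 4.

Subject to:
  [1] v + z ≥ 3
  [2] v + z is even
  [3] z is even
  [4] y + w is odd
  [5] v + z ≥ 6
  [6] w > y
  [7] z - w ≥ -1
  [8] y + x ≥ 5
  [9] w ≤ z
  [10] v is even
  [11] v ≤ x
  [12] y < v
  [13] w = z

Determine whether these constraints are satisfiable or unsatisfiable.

Satisfiable

Try x = 4, y = 1, z = 2, w = 2, v = 4.
Check constraint 1: v + z = 6; constraint 5: v + z = 6; constraint 7: z - w = 0. The remaining constraints are straightforward to verify.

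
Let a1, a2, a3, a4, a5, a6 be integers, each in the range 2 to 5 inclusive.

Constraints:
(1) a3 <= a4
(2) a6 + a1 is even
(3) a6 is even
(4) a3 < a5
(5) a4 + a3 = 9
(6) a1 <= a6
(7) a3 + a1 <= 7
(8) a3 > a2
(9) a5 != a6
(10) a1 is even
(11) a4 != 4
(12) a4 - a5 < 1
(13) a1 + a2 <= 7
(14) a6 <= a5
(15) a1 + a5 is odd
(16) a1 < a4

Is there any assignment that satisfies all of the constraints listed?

One satisfying assignment is a1 = 2, a2 = 3, a3 = 4, a4 = 5, a5 = 5, a6 = 2.
For the less obvious constraints — constraint 5: a4 + a3 = 9; constraint 7: a3 + a1 = 6 — and the others hold by inspection.

Satisfiable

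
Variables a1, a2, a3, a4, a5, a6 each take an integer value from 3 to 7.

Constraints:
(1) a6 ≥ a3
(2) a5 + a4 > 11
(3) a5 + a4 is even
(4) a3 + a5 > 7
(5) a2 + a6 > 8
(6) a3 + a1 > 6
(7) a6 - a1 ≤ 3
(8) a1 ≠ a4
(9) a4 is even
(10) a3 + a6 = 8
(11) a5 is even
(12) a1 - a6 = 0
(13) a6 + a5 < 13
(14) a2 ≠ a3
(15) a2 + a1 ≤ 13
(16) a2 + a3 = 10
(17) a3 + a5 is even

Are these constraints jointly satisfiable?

Satisfiable

One satisfying assignment is a1 = 4, a2 = 6, a3 = 4, a4 = 6, a5 = 6, a6 = 4.
For the less obvious constraints — constraint 2: a5 + a4 = 12; constraint 4: a3 + a5 = 10; constraint 5: a2 + a6 = 10 — and the others hold by inspection.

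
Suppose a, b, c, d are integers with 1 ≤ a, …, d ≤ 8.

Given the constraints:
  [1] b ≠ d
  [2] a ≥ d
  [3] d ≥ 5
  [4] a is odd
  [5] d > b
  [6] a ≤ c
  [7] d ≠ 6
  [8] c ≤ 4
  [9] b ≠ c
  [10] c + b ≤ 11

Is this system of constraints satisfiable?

Unsatisfiable

From constraints 2 and 3: a ≥ d and d ≥ 5, so a ≥ 5. From constraints 6 and 8: a ≤ c and c ≤ 4, so a ≤ 4. But 4 < 5, so no value of a works.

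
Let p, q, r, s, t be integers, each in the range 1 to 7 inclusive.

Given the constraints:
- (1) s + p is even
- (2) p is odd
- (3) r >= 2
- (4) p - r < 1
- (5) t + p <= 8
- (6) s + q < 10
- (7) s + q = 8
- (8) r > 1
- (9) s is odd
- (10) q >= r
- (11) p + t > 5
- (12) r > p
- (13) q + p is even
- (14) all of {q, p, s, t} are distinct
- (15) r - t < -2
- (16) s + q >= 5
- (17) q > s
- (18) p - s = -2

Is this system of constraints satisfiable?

Satisfiable

One satisfying assignment is p = 1, q = 5, r = 2, s = 3, t = 6.
For the less obvious constraints — constraint 4: p - r = -1; constraint 5: t + p = 7; constraint 6: s + q = 8 — and the others hold by inspection.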